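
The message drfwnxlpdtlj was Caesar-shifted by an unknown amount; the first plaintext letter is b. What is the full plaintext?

From the crib: d(3)−b(1)=2, so the shift is 2.
Subtract 2 from each ciphertext letter:
d(3): 3−2=1 → b
r(17): 17−2=15 → p
f(5): 5−2=3 → d
w(22): 22−2=20 → u
n(13): 13−2=11 → l
x(23): 23−2=21 → v
l(11): 11−2=9 → j
p(15): 15−2=13 → n
d(3): 3−2=1 → b
t(19): 19−2=17 → r
l(11): 11−2=9 → j
j(9): 9−2=7 → h

bpdulvjnbrjh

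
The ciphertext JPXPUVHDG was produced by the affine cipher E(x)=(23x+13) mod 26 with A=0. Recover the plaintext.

KIOIPGCML

The inverse of 23 mod 26 is 17, since 23·17=391≡1. Apply D(y)=17·(y−13) mod 26:
J(9): 17·(9−13)=-68≡10 → K
P(15): 17·(15−13)=34≡8 → I
X(23): 17·(23−13)=170≡14 → O
P(15): 17·(15−13)=34≡8 → I
U(20): 17·(20−13)=119≡15 → P
V(21): 17·(21−13)=136≡6 → G
H(7): 17·(7−13)=-102≡2 → C
D(3): 17·(3−13)=-170≡12 → M
G(6): 17·(6−13)=-119≡11 → L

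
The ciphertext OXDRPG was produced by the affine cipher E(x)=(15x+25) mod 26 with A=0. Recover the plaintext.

BMCWIX

The inverse of 15 mod 26 is 7, since 15·7=105≡1. Apply D(y)=7·(y−25) mod 26:
O(14): 7·(14−25)=-77≡1 → B
X(23): 7·(23−25)=-14≡12 → M
D(3): 7·(3−25)=-154≡2 → C
R(17): 7·(17−25)=-56≡22 → W
P(15): 7·(15−25)=-70≡8 → I
G(6): 7·(6−25)=-133≡23 → X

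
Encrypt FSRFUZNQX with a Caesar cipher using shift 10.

F(5): 5+10=15 → P
S(18): 18+10=28≡2 → C
R(17): 17+10=27≡1 → B
F(5): 5+10=15 → P
U(20): 20+10=30≡4 → E
Z(25): 25+10=35≡9 → J
N(13): 13+10=23 → X
Q(16): 16+10=26≡0 → A
X(23): 23+10=33≡7 → H

PCBPEJXAH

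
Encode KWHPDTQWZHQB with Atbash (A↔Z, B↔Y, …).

K(10) → P(15)
W(22) → D(3)
H(7) → S(18)
P(15) → K(10)
D(3) → W(22)
T(19) → G(6)
Q(16) → J(9)
W(22) → D(3)
Z(25) → A(0)
H(7) → S(18)
Q(16) → J(9)
B(1) → Y(24)

PDSKWGJDASJY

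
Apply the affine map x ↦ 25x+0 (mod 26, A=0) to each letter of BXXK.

ZDDQ

B(1): 25·1+0=25 → Z
X(23): 25·23+0=575≡3 → D
X(23): 25·23+0=575≡3 → D
K(10): 25·10+0=250≡16 → Q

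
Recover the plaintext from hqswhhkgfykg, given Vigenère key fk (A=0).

cgnmcxfwaofw

Repeat the key across the ciphertext: fkfkfkfkfkfk
h(7)−f(5): 2 → c
q(16)−k(10): 6 → g
s(18)−f(5): 13 → n
w(22)−k(10): 12 → m
h(7)−f(5): 2 → c
h(7)−k(10): -3≡23 → x
k(10)−f(5): 5 → f
g(6)−k(10): -4≡22 → w
f(5)−f(5): 0 → a
y(24)−k(10): 14 → o
k(10)−f(5): 5 → f
g(6)−k(10): -4≡22 → w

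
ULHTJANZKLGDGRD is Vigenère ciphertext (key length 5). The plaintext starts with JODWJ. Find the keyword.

LXEXA

Subtract each crib letter from the matching ciphertext letter (mod 26):
U(20)−J(9)=11 → L
L(11)−O(14)=-3≡23 → X
H(7)−D(3)=4 → E
T(19)−W(22)=-3≡23 → X
J(9)−J(9)=0 → A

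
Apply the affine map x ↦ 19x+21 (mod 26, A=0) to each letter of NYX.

IJQ

N(13): 19·13+21=268≡8 → I
Y(24): 19·24+21=477≡9 → J
X(23): 19·23+21=458≡16 → Q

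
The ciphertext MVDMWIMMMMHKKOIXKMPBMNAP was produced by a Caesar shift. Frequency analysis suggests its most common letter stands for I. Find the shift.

The most frequent ciphertext letter is M (appears 8 times).
M is position 12; I is position 8.
Shift = 4.

4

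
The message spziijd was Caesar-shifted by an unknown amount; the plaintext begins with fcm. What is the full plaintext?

fcmvvwq

From the crib: s(18)−f(5)=13, so the shift is 13.
Subtract 13 from each ciphertext letter:
s(18): 18−13=5 → f
p(15): 15−13=2 → c
z(25): 25−13=12 → m
i(8): 8−13=-5≡21 → v
i(8): 8−13=-5≡21 → v
j(9): 9−13=-4≡22 → w
d(3): 3−13=-10≡16 → q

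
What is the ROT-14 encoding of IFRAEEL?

WTFOSSZ

I(8): 8+14=22 → W
F(5): 5+14=19 → T
R(17): 17+14=31≡5 → F
A(0): 0+14=14 → O
E(4): 4+14=18 → S
E(4): 4+14=18 → S
L(11): 11+14=25 → Z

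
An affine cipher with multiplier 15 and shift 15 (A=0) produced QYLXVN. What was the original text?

The inverse of 15 mod 26 is 7, since 15·7=105≡1. Apply D(y)=7·(y−15) mod 26:
Q(16): 7·(16−15)=7 → H
Y(24): 7·(24−15)=63≡11 → L
L(11): 7·(11−15)=-28≡24 → Y
X(23): 7·(23−15)=56≡4 → E
V(21): 7·(21−15)=42≡16 → Q
N(13): 7·(13−15)=-14≡12 → M

HLYEQM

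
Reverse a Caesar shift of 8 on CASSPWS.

C(2): 2−8=-6≡20 → U
A(0): 0−8=-8≡18 → S
S(18): 18−8=10 → K
S(18): 18−8=10 → K
P(15): 15−8=7 → H
W(22): 22−8=14 → O
S(18): 18−8=10 → K

USKKHOK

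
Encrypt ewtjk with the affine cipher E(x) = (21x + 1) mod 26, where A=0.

e(4): 21·4+1=85≡7 → h
w(22): 21·22+1=463≡21 → v
t(19): 21·19+1=400≡10 → k
j(9): 21·9+1=190≡8 → i
k(10): 21·10+1=211≡3 → d

hvkid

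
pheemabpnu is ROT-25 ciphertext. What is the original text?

qiffnbcqov

p(15): 15−25=-10≡16 → q
h(7): 7−25=-18≡8 → i
e(4): 4−25=-21≡5 → f
e(4): 4−25=-21≡5 → f
m(12): 12−25=-13≡13 → n
a(0): 0−25=-25≡1 → b
b(1): 1−25=-24≡2 → c
p(15): 15−25=-10≡16 → q
n(13): 13−25=-12≡14 → o
u(20): 20−25=-5≡21 → v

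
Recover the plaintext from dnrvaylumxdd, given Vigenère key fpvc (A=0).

yywtvjqshiib

Repeat the key across the ciphertext: fpvcfpvcfpvc
d(3)−f(5): -2≡24 → y
n(13)−p(15): -2≡24 → y
r(17)−v(21): -4≡22 → w
v(21)−c(2): 19 → t
a(0)−f(5): -5≡21 → v
y(24)−p(15): 9 → j
l(11)−v(21): -10≡16 → q
u(20)−c(2): 18 → s
m(12)−f(5): 7 → h
x(23)−p(15): 8 → i
d(3)−v(21): -18≡8 → i
d(3)−c(2): 1 → b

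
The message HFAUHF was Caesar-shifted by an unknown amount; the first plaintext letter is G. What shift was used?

From the crib: H(7)−G(6)=1, so the shift is 1.

1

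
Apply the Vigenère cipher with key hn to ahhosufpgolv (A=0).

huobzhmcnbsi

Repeat the key across the message: hnhnhnhnhnhn
a(0)+h(7): 7 → h
h(7)+n(13): 20 → u
h(7)+h(7): 14 → o
o(14)+n(13): 27≡1 → b
s(18)+h(7): 25 → z
u(20)+n(13): 33≡7 → h
f(5)+h(7): 12 → m
p(15)+n(13): 28≡2 → c
g(6)+h(7): 13 → n
o(14)+n(13): 27≡1 → b
l(11)+h(7): 18 → s
v(21)+n(13): 34≡8 → i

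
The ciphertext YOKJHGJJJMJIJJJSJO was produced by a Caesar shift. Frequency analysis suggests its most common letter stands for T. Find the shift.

The most frequent ciphertext letter is J (appears 9 times).
J is position 9; T is position 19.
Shift = -10≡16.

16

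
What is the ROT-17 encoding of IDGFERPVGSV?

I(8): 8+17=25 → Z
D(3): 3+17=20 → U
G(6): 6+17=23 → X
F(5): 5+17=22 → W
E(4): 4+17=21 → V
R(17): 17+17=34≡8 → I
P(15): 15+17=32≡6 → G
V(21): 21+17=38≡12 → M
G(6): 6+17=23 → X
S(18): 18+17=35≡9 → J
V(21): 21+17=38≡12 → M

ZUXWVIGMXJM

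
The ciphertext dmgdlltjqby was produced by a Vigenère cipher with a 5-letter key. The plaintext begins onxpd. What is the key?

Subtract each crib letter from the matching ciphertext letter (mod 26):
d(3)−o(14)=-11≡15 → p
m(12)−n(13)=-1≡25 → z
g(6)−x(23)=-17≡9 → j
d(3)−p(15)=-12≡14 → o
l(11)−d(3)=8 → i

pzjoi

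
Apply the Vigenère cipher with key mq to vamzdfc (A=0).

Repeat the key across the message: mqmqmqm
v(21)+m(12): 33≡7 → h
a(0)+q(16): 16 → q
m(12)+m(12): 24 → y
z(25)+q(16): 41≡15 → p
d(3)+m(12): 15 → p
f(5)+q(16): 21 → v
c(2)+m(12): 14 → o

hqyppvo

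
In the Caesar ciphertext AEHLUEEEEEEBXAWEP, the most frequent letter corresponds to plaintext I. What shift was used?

22

The most frequent ciphertext letter is E (appears 8 times).
E is position 4; I is position 8.
Shift = -4≡22.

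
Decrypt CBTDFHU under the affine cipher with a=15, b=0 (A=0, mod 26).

OHDVJXK

The inverse of 15 mod 26 is 7, since 15·7=105≡1. Apply D(y)=7·(y−0) mod 26:
C(2): 7·(2−0)=14 → O
B(1): 7·(1−0)=7 → H
T(19): 7·(19−0)=133≡3 → D
D(3): 7·(3−0)=21 → V
F(5): 7·(5−0)=35≡9 → J
H(7): 7·(7−0)=49≡23 → X
U(20): 7·(20−0)=140≡10 → K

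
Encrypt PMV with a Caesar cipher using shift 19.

IFO

P(15): 15+19=34≡8 → I
M(12): 12+19=31≡5 → F
V(21): 21+19=40≡14 → O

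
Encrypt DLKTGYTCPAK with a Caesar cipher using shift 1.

D(3): 3+1=4 → E
L(11): 11+1=12 → M
K(10): 10+1=11 → L
T(19): 19+1=20 → U
G(6): 6+1=7 → H
Y(24): 24+1=25 → Z
T(19): 19+1=20 → U
C(2): 2+1=3 → D
P(15): 15+1=16 → Q
A(0): 0+1=1 → B
K(10): 10+1=11 → L

EMLUHZUDQBL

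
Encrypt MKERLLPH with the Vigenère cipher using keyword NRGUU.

Repeat the key across the message: NRGUUNRG
M(12)+N(13): 25 → Z
K(10)+R(17): 27≡1 → B
E(4)+G(6): 10 → K
R(17)+U(20): 37≡11 → L
L(11)+U(20): 31≡5 → F
L(11)+N(13): 24 → Y
P(15)+R(17): 32≡6 → G
H(7)+G(6): 13 → N

ZBKLFYGN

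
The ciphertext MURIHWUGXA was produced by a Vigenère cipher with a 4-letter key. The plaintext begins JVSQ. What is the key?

Subtract each crib letter from the matching ciphertext letter (mod 26):
M(12)−J(9)=3 → D
U(20)−V(21)=-1≡25 → Z
R(17)−S(18)=-1≡25 → Z
I(8)−Q(16)=-8≡18 → S

DZZS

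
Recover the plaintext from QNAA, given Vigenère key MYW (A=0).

EPEO

Repeat the key across the ciphertext: MYWM
Q(16)−M(12): 4 → E
N(13)−Y(24): -11≡15 → P
A(0)−W(22): -22≡4 → E
A(0)−M(12): -12≡14 → O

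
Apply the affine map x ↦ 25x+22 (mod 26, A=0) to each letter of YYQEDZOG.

Y(24): 25·24+22=622≡24 → Y
Y(24): 25·24+22=622≡24 → Y
Q(16): 25·16+22=422≡6 → G
E(4): 25·4+22=122≡18 → S
D(3): 25·3+22=97≡19 → T
Z(25): 25·25+22=647≡23 → X
O(14): 25·14+22=372≡8 → I
G(6): 25·6+22=172≡16 → Q

YYGSTXIQ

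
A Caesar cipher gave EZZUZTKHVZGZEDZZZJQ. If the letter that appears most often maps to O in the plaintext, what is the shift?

11

The most frequent ciphertext letter is Z (appears 8 times).
Z is position 25; O is position 14.
Shift = 11.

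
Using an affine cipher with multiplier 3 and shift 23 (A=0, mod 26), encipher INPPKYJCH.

VKQQBRYDS

I(8): 3·8+23=47≡21 → V
N(13): 3·13+23=62≡10 → K
P(15): 3·15+23=68≡16 → Q
P(15): 3·15+23=68≡16 → Q
K(10): 3·10+23=53≡1 → B
Y(24): 3·24+23=95≡17 → R
J(9): 3·9+23=50≡24 → Y
C(2): 3·2+23=29≡3 → D
H(7): 3·7+23=44≡18 → S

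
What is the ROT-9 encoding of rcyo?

alhx

r(17): 17+9=26≡0 → a
c(2): 2+9=11 → l
y(24): 24+9=33≡7 → h
o(14): 14+9=23 → x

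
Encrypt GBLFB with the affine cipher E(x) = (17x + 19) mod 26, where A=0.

RKYAK

G(6): 17·6+19=121≡17 → R
B(1): 17·1+19=36≡10 → K
L(11): 17·11+19=206≡24 → Y
F(5): 17·5+19=104≡0 → A
B(1): 17·1+19=36≡10 → K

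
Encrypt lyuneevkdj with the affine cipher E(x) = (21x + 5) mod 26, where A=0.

l(11): 21·11+5=236≡2 → c
y(24): 21·24+5=509≡15 → p
u(20): 21·20+5=425≡9 → j
n(13): 21·13+5=278≡18 → s
e(4): 21·4+5=89≡11 → l
e(4): 21·4+5=89≡11 → l
v(21): 21·21+5=446≡4 → e
k(10): 21·10+5=215≡7 → h
d(3): 21·3+5=68≡16 → q
j(9): 21·9+5=194≡12 → m

cpjsllehqm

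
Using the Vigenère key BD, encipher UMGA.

VPHD

Repeat the key across the message: BDBD
U(20)+B(1): 21 → V
M(12)+D(3): 15 → P
G(6)+B(1): 7 → H
A(0)+D(3): 3 → D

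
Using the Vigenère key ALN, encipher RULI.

Repeat the key across the message: ALNA
R(17)+A(0): 17 → R
U(20)+L(11): 31≡5 → F
L(11)+N(13): 24 → Y
I(8)+A(0): 8 → I

RFYI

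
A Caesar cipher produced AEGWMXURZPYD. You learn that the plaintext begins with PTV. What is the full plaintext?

PTVLBMJGOENS

From the crib: A(0)−P(15)=-15≡11, so the shift is 11.
Subtract 11 from each ciphertext letter:
A(0): 0−11=-11≡15 → P
E(4): 4−11=-7≡19 → T
G(6): 6−11=-5≡21 → V
W(22): 22−11=11 → L
M(12): 12−11=1 → B
X(23): 23−11=12 → M
U(20): 20−11=9 → J
R(17): 17−11=6 → G
Z(25): 25−11=14 → O
P(15): 15−11=4 → E
Y(24): 24−11=13 → N
D(3): 3−11=-8≡18 → S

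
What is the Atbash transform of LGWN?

OTDM

L(11) → O(14)
G(6) → T(19)
W(22) → D(3)
N(13) → M(12)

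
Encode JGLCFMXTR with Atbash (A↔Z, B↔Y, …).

J(9) → Q(16)
G(6) → T(19)
L(11) → O(14)
C(2) → X(23)
F(5) → U(20)
M(12) → N(13)
X(23) → C(2)
T(19) → G(6)
R(17) → I(8)

QTOXUNCGI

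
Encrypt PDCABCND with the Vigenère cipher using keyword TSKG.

Repeat the key across the message: TSKGTSKG
P(15)+T(19): 34≡8 → I
D(3)+S(18): 21 → V
C(2)+K(10): 12 → M
A(0)+G(6): 6 → G
B(1)+T(19): 20 → U
C(2)+S(18): 20 → U
N(13)+K(10): 23 → X
D(3)+G(6): 9 → J

IVMGUUXJ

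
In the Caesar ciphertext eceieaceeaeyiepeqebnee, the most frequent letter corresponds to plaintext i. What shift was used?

22

The most frequent ciphertext letter is e (appears 11 times).
e is position 4; i is position 8.
Shift = -4≡22.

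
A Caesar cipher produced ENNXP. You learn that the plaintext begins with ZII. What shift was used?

5

From the crib: E(4)−Z(25)=-21≡5, so the shift is 5.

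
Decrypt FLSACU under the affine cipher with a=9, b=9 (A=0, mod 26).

The inverse of 9 mod 26 is 3, since 9·3=27≡1. Apply D(y)=3·(y−9) mod 26:
F(5): 3·(5−9)=-12≡14 → O
L(11): 3·(11−9)=6 → G
S(18): 3·(18−9)=27≡1 → B
A(0): 3·(0−9)=-27≡25 → Z
C(2): 3·(2−9)=-21≡5 → F
U(20): 3·(20−9)=33≡7 → H

OGBZFH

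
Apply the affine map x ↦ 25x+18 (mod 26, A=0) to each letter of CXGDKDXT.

C(2): 25·2+18=68≡16 → Q
X(23): 25·23+18=593≡21 → V
G(6): 25·6+18=168≡12 → M
D(3): 25·3+18=93≡15 → P
K(10): 25·10+18=268≡8 → I
D(3): 25·3+18=93≡15 → P
X(23): 25·23+18=593≡21 → V
T(19): 25·19+18=493≡25 → Z

QVMPIPVZ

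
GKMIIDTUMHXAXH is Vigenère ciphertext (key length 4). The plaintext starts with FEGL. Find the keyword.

BGGX

Subtract each crib letter from the matching ciphertext letter (mod 26):
G(6)−F(5)=1 → B
K(10)−E(4)=6 → G
M(12)−G(6)=6 → G
I(8)−L(11)=-3≡23 → X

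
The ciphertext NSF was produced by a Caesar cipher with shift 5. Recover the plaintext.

N(13): 13−5=8 → I
S(18): 18−5=13 → N
F(5): 5−5=0 → A

INA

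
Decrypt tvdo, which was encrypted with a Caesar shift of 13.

t(19): 19−13=6 → g
v(21): 21−13=8 → i
d(3): 3−13=-10≡16 → q
o(14): 14−13=1 → b

giqb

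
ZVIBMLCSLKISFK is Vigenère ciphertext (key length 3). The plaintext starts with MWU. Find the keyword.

NZO

Subtract each crib letter from the matching ciphertext letter (mod 26):
Z(25)−M(12)=13 → N
V(21)−W(22)=-1≡25 → Z
I(8)−U(20)=-12≡14 → O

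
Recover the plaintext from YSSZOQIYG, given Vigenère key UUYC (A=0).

Repeat the key across the ciphertext: UUYCUUYCU
Y(24)−U(20): 4 → E
S(18)−U(20): -2≡24 → Y
S(18)−Y(24): -6≡20 → U
Z(25)−C(2): 23 → X
O(14)−U(20): -6≡20 → U
Q(16)−U(20): -4≡22 → W
I(8)−Y(24): -16≡10 → K
Y(24)−C(2): 22 → W
G(6)−U(20): -14≡12 → M

EYUXUWKWM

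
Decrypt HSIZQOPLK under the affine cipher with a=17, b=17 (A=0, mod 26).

The inverse of 17 mod 26 is 23, since 17·23=391≡1. Apply D(y)=23·(y−17) mod 26:
H(7): 23·(7−17)=-230≡4 → E
S(18): 23·(18−17)=23 → X
I(8): 23·(8−17)=-207≡1 → B
Z(25): 23·(25−17)=184≡2 → C
Q(16): 23·(16−17)=-23≡3 → D
O(14): 23·(14−17)=-69≡9 → J
P(15): 23·(15−17)=-46≡6 → G
L(11): 23·(11−17)=-138≡18 → S
K(10): 23·(10−17)=-161≡21 → V

EXBCDJGSV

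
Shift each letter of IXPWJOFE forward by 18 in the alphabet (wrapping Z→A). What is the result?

APHOBGXW

I(8): 8+18=26≡0 → A
X(23): 23+18=41≡15 → P
P(15): 15+18=33≡7 → H
W(22): 22+18=40≡14 → O
J(9): 9+18=27≡1 → B
O(14): 14+18=32≡6 → G
F(5): 5+18=23 → X
E(4): 4+18=22 → W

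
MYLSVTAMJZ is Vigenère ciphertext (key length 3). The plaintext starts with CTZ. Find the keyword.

Subtract each crib letter from the matching ciphertext letter (mod 26):
M(12)−C(2)=10 → K
Y(24)−T(19)=5 → F
L(11)−Z(25)=-14≡12 → M

KFM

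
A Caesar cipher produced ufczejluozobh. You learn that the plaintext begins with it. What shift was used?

12

From the crib: u(20)−i(8)=12, so the shift is 12.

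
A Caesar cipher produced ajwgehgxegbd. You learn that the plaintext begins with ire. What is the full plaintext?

From the crib: a(0)−i(8)=-8≡18, so the shift is 18.
Subtract 18 from each ciphertext letter:
a(0): 0−18=-18≡8 → i
j(9): 9−18=-9≡17 → r
w(22): 22−18=4 → e
g(6): 6−18=-12≡14 → o
e(4): 4−18=-14≡12 → m
h(7): 7−18=-11≡15 → p
g(6): 6−18=-12≡14 → o
x(23): 23−18=5 → f
e(4): 4−18=-14≡12 → m
g(6): 6−18=-12≡14 → o
b(1): 1−18=-17≡9 → j
d(3): 3−18=-15≡11 → l

ireompofmojl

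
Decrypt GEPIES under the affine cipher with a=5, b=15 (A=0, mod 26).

The inverse of 5 mod 26 is 21, since 5·21=105≡1. Apply D(y)=21·(y−15) mod 26:
G(6): 21·(6−15)=-189≡19 → T
E(4): 21·(4−15)=-231≡3 → D
P(15): 21·(15−15)=0 → A
I(8): 21·(8−15)=-147≡9 → J
E(4): 21·(4−15)=-231≡3 → D
S(18): 21·(18−15)=63≡11 → L

TDAJDL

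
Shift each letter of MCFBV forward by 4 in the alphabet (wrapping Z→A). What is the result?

M(12): 12+4=16 → Q
C(2): 2+4=6 → G
F(5): 5+4=9 → J
B(1): 1+4=5 → F
V(21): 21+4=25 → Z

QGJFZ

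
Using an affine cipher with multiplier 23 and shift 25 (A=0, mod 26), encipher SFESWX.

XKNXLI

S(18): 23·18+25=439≡23 → X
F(5): 23·5+25=140≡10 → K
E(4): 23·4+25=117≡13 → N
S(18): 23·18+25=439≡23 → X
W(22): 23·22+25=531≡11 → L
X(23): 23·23+25=554≡8 → I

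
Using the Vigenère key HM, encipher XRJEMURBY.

Repeat the key across the message: HMHMHMHMH
X(23)+H(7): 30≡4 → E
R(17)+M(12): 29≡3 → D
J(9)+H(7): 16 → Q
E(4)+M(12): 16 → Q
M(12)+H(7): 19 → T
U(20)+M(12): 32≡6 → G
R(17)+H(7): 24 → Y
B(1)+M(12): 13 → N
Y(24)+H(7): 31≡5 → F

EDQQTGYNF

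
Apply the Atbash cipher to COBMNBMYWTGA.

C(2) → X(23)
O(14) → L(11)
B(1) → Y(24)
M(12) → N(13)
N(13) → M(12)
B(1) → Y(24)
M(12) → N(13)
Y(24) → B(1)
W(22) → D(3)
T(19) → G(6)
G(6) → T(19)
A(0) → Z(25)

XLYNMYNBDGTZ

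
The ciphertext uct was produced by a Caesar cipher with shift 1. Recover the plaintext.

u(20): 20−1=19 → t
c(2): 2−1=1 → b
t(19): 19−1=18 → s

tbs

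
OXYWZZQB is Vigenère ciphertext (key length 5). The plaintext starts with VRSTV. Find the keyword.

Subtract each crib letter from the matching ciphertext letter (mod 26):
O(14)−V(21)=-7≡19 → T
X(23)−R(17)=6 → G
Y(24)−S(18)=6 → G
W(22)−T(19)=3 → D
Z(25)−V(21)=4 → E

TGGDE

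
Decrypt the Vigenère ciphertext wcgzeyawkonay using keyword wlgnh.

aramxcpqxhrps

Repeat the key across the ciphertext: wlgnhwlgnhwlg
w(22)−w(22): 0 → a
c(2)−l(11): -9≡17 → r
g(6)−g(6): 0 → a
z(25)−n(13): 12 → m
e(4)−h(7): -3≡23 → x
y(24)−w(22): 2 → c
a(0)−l(11): -11≡15 → p
w(22)−g(6): 16 → q
k(10)−n(13): -3≡23 → x
o(14)−h(7): 7 → h
n(13)−w(22): -9≡17 → r
a(0)−l(11): -11≡15 → p
y(24)−g(6): 18 → s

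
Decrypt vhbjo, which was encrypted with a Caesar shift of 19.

v(21): 21−19=2 → c
h(7): 7−19=-12≡14 → o
b(1): 1−19=-18≡8 → i
j(9): 9−19=-10≡16 → q
o(14): 14−19=-5≡21 → v

coiqv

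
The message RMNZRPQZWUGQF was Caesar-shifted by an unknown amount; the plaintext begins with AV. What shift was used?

17

From the crib: R(17)−A(0)=17, so the shift is 17.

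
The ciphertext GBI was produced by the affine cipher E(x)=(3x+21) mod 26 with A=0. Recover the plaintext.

The inverse of 3 mod 26 is 9, since 3·9=27≡1. Apply D(y)=9·(y−21) mod 26:
G(6): 9·(6−21)=-135≡21 → V
B(1): 9·(1−21)=-180≡2 → C
I(8): 9·(8−21)=-117≡13 → N

VCN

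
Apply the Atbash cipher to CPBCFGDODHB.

C(2) → X(23)
P(15) → K(10)
B(1) → Y(24)
C(2) → X(23)
F(5) → U(20)
G(6) → T(19)
D(3) → W(22)
O(14) → L(11)
D(3) → W(22)
H(7) → S(18)
B(1) → Y(24)

XKYXUTWLWSY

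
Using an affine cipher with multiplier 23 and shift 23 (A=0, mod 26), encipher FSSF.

F(5): 23·5+23=138≡8 → I
S(18): 23·18+23=437≡21 → V
S(18): 23·18+23=437≡21 → V
F(5): 23·5+23=138≡8 → I

IVVI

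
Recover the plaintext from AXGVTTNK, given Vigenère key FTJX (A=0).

Repeat the key across the ciphertext: FTJXFTJX
A(0)−F(5): -5≡21 → V
X(23)−T(19): 4 → E
G(6)−J(9): -3≡23 → X
V(21)−X(23): -2≡24 → Y
T(19)−F(5): 14 → O
T(19)−T(19): 0 → A
N(13)−J(9): 4 → E
K(10)−X(23): -13≡13 → N

VEXYOAEN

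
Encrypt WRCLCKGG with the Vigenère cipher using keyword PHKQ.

Repeat the key across the message: PHKQPHKQ
W(22)+P(15): 37≡11 → L
R(17)+H(7): 24 → Y
C(2)+K(10): 12 → M
L(11)+Q(16): 27≡1 → B
C(2)+P(15): 17 → R
K(10)+H(7): 17 → R
G(6)+K(10): 16 → Q
G(6)+Q(16): 22 → W

LYMBRRQW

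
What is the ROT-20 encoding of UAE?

U(20): 20+20=40≡14 → O
A(0): 0+20=20 → U
E(4): 4+20=24 → Y

OUY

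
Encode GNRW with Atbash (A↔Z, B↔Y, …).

TMID

G(6) → T(19)
N(13) → M(12)
R(17) → I(8)
W(22) → D(3)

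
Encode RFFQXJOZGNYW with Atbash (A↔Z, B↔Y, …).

IUUJCQLATMBD

R(17) → I(8)
F(5) → U(20)
F(5) → U(20)
Q(16) → J(9)
X(23) → C(2)
J(9) → Q(16)
O(14) → L(11)
Z(25) → A(0)
G(6) → T(19)
N(13) → M(12)
Y(24) → B(1)
W(22) → D(3)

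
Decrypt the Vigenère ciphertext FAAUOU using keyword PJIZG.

QRSVIF

Repeat the key across the ciphertext: PJIZGP
F(5)−P(15): -10≡16 → Q
A(0)−J(9): -9≡17 → R
A(0)−I(8): -8≡18 → S
U(20)−Z(25): -5≡21 → V
O(14)−G(6): 8 → I
U(20)−P(15): 5 → F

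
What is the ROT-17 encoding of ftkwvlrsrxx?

wkbnmcijioo

f(5): 5+17=22 → w
t(19): 19+17=36≡10 → k
k(10): 10+17=27≡1 → b
w(22): 22+17=39≡13 → n
v(21): 21+17=38≡12 → m
l(11): 11+17=28≡2 → c
r(17): 17+17=34≡8 → i
s(18): 18+17=35≡9 → j
r(17): 17+17=34≡8 → i
x(23): 23+17=40≡14 → o
x(23): 23+17=40≡14 → o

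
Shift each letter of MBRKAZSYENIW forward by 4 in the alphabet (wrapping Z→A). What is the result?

QFVOEDWCIRMA

M(12): 12+4=16 → Q
B(1): 1+4=5 → F
R(17): 17+4=21 → V
K(10): 10+4=14 → O
A(0): 0+4=4 → E
Z(25): 25+4=29≡3 → D
S(18): 18+4=22 → W
Y(24): 24+4=28≡2 → C
E(4): 4+4=8 → I
N(13): 13+4=17 → R
I(8): 8+4=12 → M
W(22): 22+4=26≡0 → A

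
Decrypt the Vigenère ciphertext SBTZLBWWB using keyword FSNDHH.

Repeat the key across the ciphertext: FSNDHHFSN
S(18)−F(5): 13 → N
B(1)−S(18): -17≡9 → J
T(19)−N(13): 6 → G
Z(25)−D(3): 22 → W
L(11)−H(7): 4 → E
B(1)−H(7): -6≡20 → U
W(22)−F(5): 17 → R
W(22)−S(18): 4 → E
B(1)−N(13): -12≡14 → O

NJGWEUREO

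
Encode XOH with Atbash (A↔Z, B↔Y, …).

CLS

X(23) → C(2)
O(14) → L(11)
H(7) → S(18)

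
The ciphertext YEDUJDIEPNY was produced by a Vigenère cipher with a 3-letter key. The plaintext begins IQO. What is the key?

Subtract each crib letter from the matching ciphertext letter (mod 26):
Y(24)−I(8)=16 → Q
E(4)−Q(16)=-12≡14 → O
D(3)−O(14)=-11≡15 → P

QOP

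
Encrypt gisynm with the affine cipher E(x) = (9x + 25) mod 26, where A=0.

btfhmd

g(6): 9·6+25=79≡1 → b
i(8): 9·8+25=97≡19 → t
s(18): 9·18+25=187≡5 → f
y(24): 9·24+25=241≡7 → h
n(13): 9·13+25=142≡12 → m
m(12): 9·12+25=133≡3 → d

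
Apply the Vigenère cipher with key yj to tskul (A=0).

rbidj

Repeat the key across the message: yjyjy
t(19)+y(24): 43≡17 → r
s(18)+j(9): 27≡1 → b
k(10)+y(24): 34≡8 → i
u(20)+j(9): 29≡3 → d
l(11)+y(24): 35≡9 → j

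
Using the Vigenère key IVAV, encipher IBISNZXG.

Repeat the key across the message: IVAVIVAV
I(8)+I(8): 16 → Q
B(1)+V(21): 22 → W
I(8)+A(0): 8 → I
S(18)+V(21): 39≡13 → N
N(13)+I(8): 21 → V
Z(25)+V(21): 46≡20 → U
X(23)+A(0): 23 → X
G(6)+V(21): 27≡1 → B

QWINVUXB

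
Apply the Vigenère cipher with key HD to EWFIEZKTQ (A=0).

Repeat the key across the message: HDHDHDHDH
E(4)+H(7): 11 → L
W(22)+D(3): 25 → Z
F(5)+H(7): 12 → M
I(8)+D(3): 11 → L
E(4)+H(7): 11 → L
Z(25)+D(3): 28≡2 → C
K(10)+H(7): 17 → R
T(19)+D(3): 22 → W
Q(16)+H(7): 23 → X

LZMLLCRWX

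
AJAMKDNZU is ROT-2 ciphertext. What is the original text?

A(0): 0−2=-2≡24 → Y
J(9): 9−2=7 → H
A(0): 0−2=-2≡24 → Y
M(12): 12−2=10 → K
K(10): 10−2=8 → I
D(3): 3−2=1 → B
N(13): 13−2=11 → L
Z(25): 25−2=23 → X
U(20): 20−2=18 → S

YHYKIBLXS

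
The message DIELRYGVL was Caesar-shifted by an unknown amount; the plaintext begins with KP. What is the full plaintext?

From the crib: D(3)−K(10)=-7≡19, so the shift is 19.
Subtract 19 from each ciphertext letter:
D(3): 3−19=-16≡10 → K
I(8): 8−19=-11≡15 → P
E(4): 4−19=-15≡11 → L
L(11): 11−19=-8≡18 → S
R(17): 17−19=-2≡24 → Y
Y(24): 24−19=5 → F
G(6): 6−19=-13≡13 → N
V(21): 21−19=2 → C
L(11): 11−19=-8≡18 → S

KPLSYFNCS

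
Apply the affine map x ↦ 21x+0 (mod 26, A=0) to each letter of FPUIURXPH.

BDEMETPDR

F(5): 21·5+0=105≡1 → B
P(15): 21·15+0=315≡3 → D
U(20): 21·20+0=420≡4 → E
I(8): 21·8+0=168≡12 → M
U(20): 21·20+0=420≡4 → E
R(17): 21·17+0=357≡19 → T
X(23): 21·23+0=483≡15 → P
P(15): 21·15+0=315≡3 → D
H(7): 21·7+0=147≡17 → R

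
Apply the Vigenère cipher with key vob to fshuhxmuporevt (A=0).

Repeat the key across the message: vobvobvobvobvo
f(5)+v(21): 26≡0 → a
s(18)+o(14): 32≡6 → g
h(7)+b(1): 8 → i
u(20)+v(21): 41≡15 → p
h(7)+o(14): 21 → v
x(23)+b(1): 24 → y
m(12)+v(21): 33≡7 → h
u(20)+o(14): 34≡8 → i
p(15)+b(1): 16 → q
o(14)+v(21): 35≡9 → j
r(17)+o(14): 31≡5 → f
e(4)+b(1): 5 → f
v(21)+v(21): 42≡16 → q
t(19)+o(14): 33≡7 → h

agipvyhiqjffqh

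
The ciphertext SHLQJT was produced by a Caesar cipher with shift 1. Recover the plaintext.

RGKPIS

S(18): 18−1=17 → R
H(7): 7−1=6 → G
L(11): 11−1=10 → K
Q(16): 16−1=15 → P
J(9): 9−1=8 → I
T(19): 19−1=18 → S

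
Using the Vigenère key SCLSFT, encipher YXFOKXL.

Repeat the key across the message: SCLSFTS
Y(24)+S(18): 42≡16 → Q
X(23)+C(2): 25 → Z
F(5)+L(11): 16 → Q
O(14)+S(18): 32≡6 → G
K(10)+F(5): 15 → P
X(23)+T(19): 42≡16 → Q
L(11)+S(18): 29≡3 → D

QZQGPQD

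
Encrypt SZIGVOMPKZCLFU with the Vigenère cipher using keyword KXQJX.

Repeat the key across the message: KXQJXKXQJXKXQJ
S(18)+K(10): 28≡2 → C
Z(25)+X(23): 48≡22 → W
I(8)+Q(16): 24 → Y
G(6)+J(9): 15 → P
V(21)+X(23): 44≡18 → S
O(14)+K(10): 24 → Y
M(12)+X(23): 35≡9 → J
P(15)+Q(16): 31≡5 → F
K(10)+J(9): 19 → T
Z(25)+X(23): 48≡22 → W
C(2)+K(10): 12 → M
L(11)+X(23): 34≡8 → I
F(5)+Q(16): 21 → V
U(20)+J(9): 29≡3 → D

CWYPSYJFTWMIVD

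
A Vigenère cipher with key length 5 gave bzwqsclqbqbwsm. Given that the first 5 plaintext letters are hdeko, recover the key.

Subtract each crib letter from the matching ciphertext letter (mod 26):
b(1)−h(7)=-6≡20 → u
z(25)−d(3)=22 → w
w(22)−e(4)=18 → s
q(16)−k(10)=6 → g
s(18)−o(14)=4 → e

uwsge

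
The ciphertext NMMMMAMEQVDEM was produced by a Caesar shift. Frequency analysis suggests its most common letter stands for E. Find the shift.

8

The most frequent ciphertext letter is M (appears 6 times).
M is position 12; E is position 4.
Shift = 8.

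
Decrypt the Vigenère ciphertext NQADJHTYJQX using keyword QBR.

XPJNIQDXSAW

Repeat the key across the ciphertext: QBRQBRQBRQB
N(13)−Q(16): -3≡23 → X
Q(16)−B(1): 15 → P
A(0)−R(17): -17≡9 → J
D(3)−Q(16): -13≡13 → N
J(9)−B(1): 8 → I
H(7)−R(17): -10≡16 → Q
T(19)−Q(16): 3 → D
Y(24)−B(1): 23 → X
J(9)−R(17): -8≡18 → S
Q(16)−Q(16): 0 → A
X(23)−B(1): 22 → W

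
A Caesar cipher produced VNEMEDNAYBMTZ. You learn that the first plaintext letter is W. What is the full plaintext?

From the crib: V(21)−W(22)=-1≡25, so the shift is 25.
Subtract 25 from each ciphertext letter:
V(21): 21−25=-4≡22 → W
N(13): 13−25=-12≡14 → O
E(4): 4−25=-21≡5 → F
M(12): 12−25=-13≡13 → N
E(4): 4−25=-21≡5 → F
D(3): 3−25=-22≡4 → E
N(13): 13−25=-12≡14 → O
A(0): 0−25=-25≡1 → B
Y(24): 24−25=-1≡25 → Z
B(1): 1−25=-24≡2 → C
M(12): 12−25=-13≡13 → N
T(19): 19−25=-6≡20 → U
Z(25): 25−25=0 → A

WOFNFEOBZCNUA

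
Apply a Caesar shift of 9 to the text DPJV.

D(3): 3+9=12 → M
P(15): 15+9=24 → Y
J(9): 9+9=18 → S
V(21): 21+9=30≡4 → E

MYSE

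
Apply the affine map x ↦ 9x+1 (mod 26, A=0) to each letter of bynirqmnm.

kjovypfof

b(1): 9·1+1=10 → k
y(24): 9·24+1=217≡9 → j
n(13): 9·13+1=118≡14 → o
i(8): 9·8+1=73≡21 → v
r(17): 9·17+1=154≡24 → y
q(16): 9·16+1=145≡15 → p
m(12): 9·12+1=109≡5 → f
n(13): 9·13+1=118≡14 → o
m(12): 9·12+1=109≡5 → f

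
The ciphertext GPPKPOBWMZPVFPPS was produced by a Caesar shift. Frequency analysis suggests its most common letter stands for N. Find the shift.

2

The most frequent ciphertext letter is P (appears 6 times).
P is position 15; N is position 13.
Shift = 2.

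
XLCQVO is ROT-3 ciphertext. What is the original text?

X(23): 23−3=20 → U
L(11): 11−3=8 → I
C(2): 2−3=-1≡25 → Z
Q(16): 16−3=13 → N
V(21): 21−3=18 → S
O(14): 14−3=11 → L

UIZNSL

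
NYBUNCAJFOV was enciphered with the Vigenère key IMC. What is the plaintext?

FMZMBASXDGJ

Repeat the key across the ciphertext: IMCIMCIMCIM
N(13)−I(8): 5 → F
Y(24)−M(12): 12 → M
B(1)−C(2): -1≡25 → Z
U(20)−I(8): 12 → M
N(13)−M(12): 1 → B
C(2)−C(2): 0 → A
A(0)−I(8): -8≡18 → S
J(9)−M(12): -3≡23 → X
F(5)−C(2): 3 → D
O(14)−I(8): 6 → G
V(21)−M(12): 9 → J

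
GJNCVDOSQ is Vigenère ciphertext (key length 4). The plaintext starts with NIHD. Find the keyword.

TBGZ

Subtract each crib letter from the matching ciphertext letter (mod 26):
G(6)−N(13)=-7≡19 → T
J(9)−I(8)=1 → B
N(13)−H(7)=6 → G
C(2)−D(3)=-1≡25 → Z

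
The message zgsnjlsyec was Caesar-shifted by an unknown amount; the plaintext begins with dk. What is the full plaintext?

From the crib: z(25)−d(3)=22, so the shift is 22.
Subtract 22 from each ciphertext letter:
z(25): 25−22=3 → d
g(6): 6−22=-16≡10 → k
s(18): 18−22=-4≡22 → w
n(13): 13−22=-9≡17 → r
j(9): 9−22=-13≡13 → n
l(11): 11−22=-11≡15 → p
s(18): 18−22=-4≡22 → w
y(24): 24−22=2 → c
e(4): 4−22=-18≡8 → i
c(2): 2−22=-20≡6 → g

dkwrnpwcig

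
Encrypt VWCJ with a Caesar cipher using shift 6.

BCIP

V(21): 21+6=27≡1 → B
W(22): 22+6=28≡2 → C
C(2): 2+6=8 → I
J(9): 9+6=15 → P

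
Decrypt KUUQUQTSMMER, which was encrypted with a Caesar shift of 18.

K(10): 10−18=-8≡18 → S
U(20): 20−18=2 → C
U(20): 20−18=2 → C
Q(16): 16−18=-2≡24 → Y
U(20): 20−18=2 → C
Q(16): 16−18=-2≡24 → Y
T(19): 19−18=1 → B
S(18): 18−18=0 → A
M(12): 12−18=-6≡20 → U
M(12): 12−18=-6≡20 → U
E(4): 4−18=-14≡12 → M
R(17): 17−18=-1≡25 → Z

SCCYCYBAUUMZ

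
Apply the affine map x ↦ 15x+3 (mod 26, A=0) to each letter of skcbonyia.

nxhsfqztd

s(18): 15·18+3=273≡13 → n
k(10): 15·10+3=153≡23 → x
c(2): 15·2+3=33≡7 → h
b(1): 15·1+3=18 → s
o(14): 15·14+3=213≡5 → f
n(13): 15·13+3=198≡16 → q
y(24): 15·24+3=363≡25 → z
i(8): 15·8+3=123≡19 → t
a(0): 15·0+3=3 → d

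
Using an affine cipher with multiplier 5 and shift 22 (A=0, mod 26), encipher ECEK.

QGQU

E(4): 5·4+22=42≡16 → Q
C(2): 5·2+22=32≡6 → G
E(4): 5·4+22=42≡16 → Q
K(10): 5·10+22=72≡20 → U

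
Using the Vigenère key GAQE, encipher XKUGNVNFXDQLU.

Repeat the key across the message: GAQEGAQEGAQEG
X(23)+G(6): 29≡3 → D
K(10)+A(0): 10 → K
U(20)+Q(16): 36≡10 → K
G(6)+E(4): 10 → K
N(13)+G(6): 19 → T
V(21)+A(0): 21 → V
N(13)+Q(16): 29≡3 → D
F(5)+E(4): 9 → J
X(23)+G(6): 29≡3 → D
D(3)+A(0): 3 → D
Q(16)+Q(16): 32≡6 → G
L(11)+E(4): 15 → P
U(20)+G(6): 26≡0 → A

DKKKTVDJDDGPA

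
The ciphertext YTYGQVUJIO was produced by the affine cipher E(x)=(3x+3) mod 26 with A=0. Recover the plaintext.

HOHBNGXCTV

The inverse of 3 mod 26 is 9, since 3·9=27≡1. Apply D(y)=9·(y−3) mod 26:
Y(24): 9·(24−3)=189≡7 → H
T(19): 9·(19−3)=144≡14 → O
Y(24): 9·(24−3)=189≡7 → H
G(6): 9·(6−3)=27≡1 → B
Q(16): 9·(16−3)=117≡13 → N
V(21): 9·(21−3)=162≡6 → G
U(20): 9·(20−3)=153≡23 → X
J(9): 9·(9−3)=54≡2 → C
I(8): 9·(8−3)=45≡19 → T
O(14): 9·(14−3)=99≡21 → V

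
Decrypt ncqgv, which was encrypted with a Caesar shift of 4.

jymcr

n(13): 13−4=9 → j
c(2): 2−4=-2≡24 → y
q(16): 16−4=12 → m
g(6): 6−4=2 → c
v(21): 21−4=17 → r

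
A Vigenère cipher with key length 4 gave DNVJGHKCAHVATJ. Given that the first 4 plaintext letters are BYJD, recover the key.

Subtract each crib letter from the matching ciphertext letter (mod 26):
D(3)−B(1)=2 → C
N(13)−Y(24)=-11≡15 → P
V(21)−J(9)=12 → M
J(9)−D(3)=6 → G

CPMG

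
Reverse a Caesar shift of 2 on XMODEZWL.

X(23): 23−2=21 → V
M(12): 12−2=10 → K
O(14): 14−2=12 → M
D(3): 3−2=1 → B
E(4): 4−2=2 → C
Z(25): 25−2=23 → X
W(22): 22−2=20 → U
L(11): 11−2=9 → J

VKMBCXUJ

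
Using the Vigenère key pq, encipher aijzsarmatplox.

Repeat the key across the message: pqpqpqpqpqpqpq
a(0)+p(15): 15 → p
i(8)+q(16): 24 → y
j(9)+p(15): 24 → y
z(25)+q(16): 41≡15 → p
s(18)+p(15): 33≡7 → h
a(0)+q(16): 16 → q
r(17)+p(15): 32≡6 → g
m(12)+q(16): 28≡2 → c
a(0)+p(15): 15 → p
t(19)+q(16): 35≡9 → j
p(15)+p(15): 30≡4 → e
l(11)+q(16): 27≡1 → b
o(14)+p(15): 29≡3 → d
x(23)+q(16): 39≡13 → n

pyyphqgcpjebdn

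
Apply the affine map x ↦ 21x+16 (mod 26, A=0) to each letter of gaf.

g(6): 21·6+16=142≡12 → m
a(0): 21·0+16=16 → q
f(5): 21·5+16=121≡17 → r

mqr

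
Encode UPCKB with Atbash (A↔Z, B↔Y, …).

U(20) → F(5)
P(15) → K(10)
C(2) → X(23)
K(10) → P(15)
B(1) → Y(24)

FKXPY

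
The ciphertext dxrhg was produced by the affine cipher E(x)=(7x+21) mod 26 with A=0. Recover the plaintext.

qesyj

The inverse of 7 mod 26 is 15, since 7·15=105≡1. Apply D(y)=15·(y−21) mod 26:
d(3): 15·(3−21)=-270≡16 → q
x(23): 15·(23−21)=30≡4 → e
r(17): 15·(17−21)=-60≡18 → s
h(7): 15·(7−21)=-210≡24 → y
g(6): 15·(6−21)=-225≡9 → j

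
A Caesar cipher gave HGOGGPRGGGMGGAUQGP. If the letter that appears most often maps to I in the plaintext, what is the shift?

The most frequent ciphertext letter is G (appears 9 times).
G is position 6; I is position 8.
Shift = -2≡24.

24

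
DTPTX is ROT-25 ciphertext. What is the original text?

EUQUY

D(3): 3−25=-22≡4 → E
T(19): 19−25=-6≡20 → U
P(15): 15−25=-10≡16 → Q
T(19): 19−25=-6≡20 → U
X(23): 23−25=-2≡24 → Y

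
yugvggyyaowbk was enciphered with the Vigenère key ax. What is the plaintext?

yxgygjybarwek

Repeat the key across the ciphertext: axaxaxaxaxaxa
y(24)−a(0): 24 → y
u(20)−x(23): -3≡23 → x
g(6)−a(0): 6 → g
v(21)−x(23): -2≡24 → y
g(6)−a(0): 6 → g
g(6)−x(23): -17≡9 → j
y(24)−a(0): 24 → y
y(24)−x(23): 1 → b
a(0)−a(0): 0 → a
o(14)−x(23): -9≡17 → r
w(22)−a(0): 22 → w
b(1)−x(23): -22≡4 → e
k(10)−a(0): 10 → k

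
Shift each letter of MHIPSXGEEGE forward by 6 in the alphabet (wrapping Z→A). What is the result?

SNOVYDMKKMK

M(12): 12+6=18 → S
H(7): 7+6=13 → N
I(8): 8+6=14 → O
P(15): 15+6=21 → V
S(18): 18+6=24 → Y
X(23): 23+6=29≡3 → D
G(6): 6+6=12 → M
E(4): 4+6=10 → K
E(4): 4+6=10 → K
G(6): 6+6=12 → M
E(4): 4+6=10 → K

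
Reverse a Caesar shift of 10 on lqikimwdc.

bgyaycmts

l(11): 11−10=1 → b
q(16): 16−10=6 → g
i(8): 8−10=-2≡24 → y
k(10): 10−10=0 → a
i(8): 8−10=-2≡24 → y
m(12): 12−10=2 → c
w(22): 22−10=12 → m
d(3): 3−10=-7≡19 → t
c(2): 2−10=-8≡18 → s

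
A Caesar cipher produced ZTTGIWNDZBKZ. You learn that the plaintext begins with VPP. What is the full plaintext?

VPPCESJZVXGV

From the crib: Z(25)−V(21)=4, so the shift is 4.
Subtract 4 from each ciphertext letter:
Z(25): 25−4=21 → V
T(19): 19−4=15 → P
T(19): 19−4=15 → P
G(6): 6−4=2 → C
I(8): 8−4=4 → E
W(22): 22−4=18 → S
N(13): 13−4=9 → J
D(3): 3−4=-1≡25 → Z
Z(25): 25−4=21 → V
B(1): 1−4=-3≡23 → X
K(10): 10−4=6 → G
Z(25): 25−4=21 → V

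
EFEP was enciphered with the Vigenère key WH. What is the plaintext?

Repeat the key across the ciphertext: WHWH
E(4)−W(22): -18≡8 → I
F(5)−H(7): -2≡24 → Y
E(4)−W(22): -18≡8 → I
P(15)−H(7): 8 → I

IYII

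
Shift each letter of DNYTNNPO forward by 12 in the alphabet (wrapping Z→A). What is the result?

D(3): 3+12=15 → P
N(13): 13+12=25 → Z
Y(24): 24+12=36≡10 → K
T(19): 19+12=31≡5 → F
N(13): 13+12=25 → Z
N(13): 13+12=25 → Z
P(15): 15+12=27≡1 → B
O(14): 14+12=26≡0 → A

PZKFZZBA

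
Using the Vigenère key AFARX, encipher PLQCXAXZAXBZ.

Repeat the key across the message: AFARXAFARXAF
P(15)+A(0): 15 → P
L(11)+F(5): 16 → Q
Q(16)+A(0): 16 → Q
C(2)+R(17): 19 → T
X(23)+X(23): 46≡20 → U
A(0)+A(0): 0 → A
X(23)+F(5): 28≡2 → C
Z(25)+A(0): 25 → Z
A(0)+R(17): 17 → R
X(23)+X(23): 46≡20 → U
B(1)+A(0): 1 → B
Z(25)+F(5): 30≡4 → E

PQQTUACZRUBE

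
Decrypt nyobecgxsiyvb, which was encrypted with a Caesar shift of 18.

vgwjmkofaqgdj

n(13): 13−18=-5≡21 → v
y(24): 24−18=6 → g
o(14): 14−18=-4≡22 → w
b(1): 1−18=-17≡9 → j
e(4): 4−18=-14≡12 → m
c(2): 2−18=-16≡10 → k
g(6): 6−18=-12≡14 → o
x(23): 23−18=5 → f
s(18): 18−18=0 → a
i(8): 8−18=-10≡16 → q
y(24): 24−18=6 → g
v(21): 21−18=3 → d
b(1): 1−18=-17≡9 → j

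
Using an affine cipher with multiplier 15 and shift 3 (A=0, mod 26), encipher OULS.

O(14): 15·14+3=213≡5 → F
U(20): 15·20+3=303≡17 → R
L(11): 15·11+3=168≡12 → M
S(18): 15·18+3=273≡13 → N

FRMN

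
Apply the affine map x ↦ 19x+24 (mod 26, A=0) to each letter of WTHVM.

W(22): 19·22+24=442≡0 → A
T(19): 19·19+24=385≡21 → V
H(7): 19·7+24=157≡1 → B
V(21): 19·21+24=423≡7 → H
M(12): 19·12+24=252≡18 → S

AVBHS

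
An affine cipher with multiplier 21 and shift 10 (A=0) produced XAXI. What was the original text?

The inverse of 21 mod 26 is 5, since 21·5=105≡1. Apply D(y)=5·(y−10) mod 26:
X(23): 5·(23−10)=65≡13 → N
A(0): 5·(0−10)=-50≡2 → C
X(23): 5·(23−10)=65≡13 → N
I(8): 5·(8−10)=-10≡16 → Q

NCNQ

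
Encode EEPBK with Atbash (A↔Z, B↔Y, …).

E(4) → V(21)
E(4) → V(21)
P(15) → K(10)
B(1) → Y(24)
K(10) → P(15)

VVKYP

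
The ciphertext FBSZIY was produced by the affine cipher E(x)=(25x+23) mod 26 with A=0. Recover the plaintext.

The inverse of 25 mod 26 is 25, since 25·25=625≡1. Apply D(y)=25·(y−23) mod 26:
F(5): 25·(5−23)=-450≡18 → S
B(1): 25·(1−23)=-550≡22 → W
S(18): 25·(18−23)=-125≡5 → F
Z(25): 25·(25−23)=50≡24 → Y
I(8): 25·(8−23)=-375≡15 → P
Y(24): 25·(24−23)=25 → Z

SWFYPZ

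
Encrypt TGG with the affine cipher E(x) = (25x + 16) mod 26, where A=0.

XKK

T(19): 25·19+16=491≡23 → X
G(6): 25·6+16=166≡10 → K
G(6): 25·6+16=166≡10 → K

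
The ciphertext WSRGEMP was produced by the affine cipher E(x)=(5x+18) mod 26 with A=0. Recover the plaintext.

The inverse of 5 mod 26 is 21, since 5·21=105≡1. Apply D(y)=21·(y−18) mod 26:
W(22): 21·(22−18)=84≡6 → G
S(18): 21·(18−18)=0 → A
R(17): 21·(17−18)=-21≡5 → F
G(6): 21·(6−18)=-252≡8 → I
E(4): 21·(4−18)=-294≡18 → S
M(12): 21·(12−18)=-126≡4 → E
P(15): 21·(15−18)=-63≡15 → P

GAFISEP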